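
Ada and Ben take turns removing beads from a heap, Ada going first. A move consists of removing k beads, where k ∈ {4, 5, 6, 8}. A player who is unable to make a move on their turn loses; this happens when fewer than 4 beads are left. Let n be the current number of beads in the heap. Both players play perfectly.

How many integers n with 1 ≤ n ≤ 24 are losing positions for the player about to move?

8

Use the standard recursion: the mover loses at a terminal position; elsewhere, the mover wins exactly when some move hands the opponent an L position.
n=0: no move → L
n=1: no move → L
n=2: no move → L
n=3: no move → L
n=4: reaches L-position 0 → W
n=5: reaches L-position 1 → W
n=6: reaches L-position 2 → W
n=7: reaches L-position 3 → W
n=8: reaches L-position 3 → W
n=9: reaches L-position 3 → W
n=10: reaches L-position 2 → W
n=11: reaches L-position 3 → W
n=12: only reaches 8(W), 7(W), 6(W), 4(W), all W → L
n=13: only reaches 9(W), 8(W), 7(W), 5(W), all W → L
n=14: only reaches 10(W), 9(W), 8(W), 6(W), all W → L
n=15: only reaches 11(W), 10(W), 9(W), 7(W), all W → L
n=16: reaches L-position 12 → W
n=17: reaches L-position 13 → W
n=18: reaches L-position 14 → W
n=19: reaches L-position 15 → W
n=20: reaches L-position 15 → W
n=21: reaches L-position 15 → W
n=22: reaches L-position 14 → W
n=23: reaches L-position 15 → W
n=24: only reaches 20(W), 19(W), 18(W), 16(W), all W → L
L entries with 1 ≤ n ≤ 24 (n=0 is outside the asked range and is not counted): n = 1, 2, 3, 12, 13, 14, 15, 24; that makes 8.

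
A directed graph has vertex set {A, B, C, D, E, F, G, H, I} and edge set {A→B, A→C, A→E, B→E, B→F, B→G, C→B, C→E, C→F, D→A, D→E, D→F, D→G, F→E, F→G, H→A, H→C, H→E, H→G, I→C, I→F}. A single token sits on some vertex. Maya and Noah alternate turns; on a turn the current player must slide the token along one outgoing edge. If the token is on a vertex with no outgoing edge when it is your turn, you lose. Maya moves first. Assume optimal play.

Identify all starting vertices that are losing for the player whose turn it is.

Use the standard recursion: the mover loses at a terminal position; elsewhere, the mover wins exactly when some move hands the opponent an L position.
Every edge goes from a vertex to one that appears earlier in the order G, E, F, B, C, A, H, D, I, so processing vertices in that order labels each vertex after all of its successors.
G: no outgoing edge → L
E: no outgoing edge → L
F: →E(L), so W
B: →E(L), so W
C: →E(L), so W
A: →E(L), so W
H: →E(L), so W
D: →E(L), so W
I: →C(W), F(W) — all W, so L
Reading off the rows marked L gives the requested list; there are 3 such vertices.

E, G, I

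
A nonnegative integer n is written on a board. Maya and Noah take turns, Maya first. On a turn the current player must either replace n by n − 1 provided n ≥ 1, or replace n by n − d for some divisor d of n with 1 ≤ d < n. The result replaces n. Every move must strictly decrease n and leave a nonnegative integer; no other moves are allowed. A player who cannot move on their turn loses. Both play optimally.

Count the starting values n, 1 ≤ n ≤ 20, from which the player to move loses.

Work bottom-up. With no move the player to move loses. Otherwise the position is W if at least one move leads to an L position for the opponent, and L if every move leads to a W.
n=0: no move → L
n=1: W (go to 0, an L position)
n=2: L (sole option 1(W) is W)
n=3: W (go to 2, an L position)
n=4: W (go to 2, an L position)
n=5: L (sole option 4(W) is W)
n=6: W (go to 5, an L position)
n=7: L (sole option 6(W) is W)
n=8: W (go to 7, an L position)
n=9: L (options 6(W), 8(W) are all W)
n=10: W (go to 5, an L position)
n=11: L (sole option 10(W) is W)
n=12: W (go to 9, an L position)
n=13: L (sole option 12(W) is W)
n=14: W (go to 7, an L position)
n=15: L (options 10(W), 12(W), 14(W) are all W)
n=16: W (go to 15, an L position)
n=17: L (sole option 16(W) is W)
n=18: W (go to 9, an L position)
n=19: L (sole option 18(W) is W)
n=20: W (go to 15, an L position)
L entries with 1 ≤ n ≤ 20 (n=0 is outside the asked range and is not counted): n = 2, 5, 7, 9, 11, 13, 15, 17, 19; that makes 9.

9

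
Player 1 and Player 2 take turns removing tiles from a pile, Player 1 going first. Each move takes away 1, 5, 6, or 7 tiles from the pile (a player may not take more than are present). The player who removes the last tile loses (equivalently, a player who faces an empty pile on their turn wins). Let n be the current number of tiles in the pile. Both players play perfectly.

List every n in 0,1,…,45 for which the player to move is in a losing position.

Classify positions by backward induction: terminal positions (no move available) are W. From any other position, the mover wins iff some move reaches an L.
n=0: no move; the opponent has just taken the last tile and therefore loses → W
n=1: only reaches 0(W), which is W → L
n=2: reaches L-position 1 → W
n=3: only reaches 2(W), which is W → L
n=4: reaches L-position 3 → W
n=5: only reaches 4(W), 0(W), all W → L
n=6: reaches L-position 5 → W
n=7: reaches L-position 1 → W
n=8: reaches L-position 3 → W
n=9: reaches L-position 3 → W
n=10: reaches L-position 5 → W
n=11: reaches L-position 5 → W
n=12: reaches L-position 5 → W
n=13: only reaches 12(W), 8(W), 7(W), 6(W), all W → L
n=14: reaches L-position 13 → W
n=15: only reaches 14(W), 10(W), 9(W), 8(W), all W → L
n=16: reaches L-position 15 → W
n=17: only reaches 16(W), 12(W), 11(W), 10(W), all W → L
n=18: reaches L-position 17 → W
n=19: reaches L-position 13 → W
n=20: reaches L-position 15 → W
n=21: reaches L-position 15 → W
n=22: reaches L-position 17 → W
n=23: reaches L-position 17 → W
n=24: reaches L-position 17 → W
n=25: only reaches 24(W), 20(W), 19(W), 18(W), all W → L
n=26: reaches L-position 25 → W
n=27: only reaches 26(W), 22(W), 21(W), 20(W), all W → L
n=28: reaches L-position 27 → W
n=29: only reaches 28(W), 24(W), 23(W), 22(W), all W → L
n=30: reaches L-position 29 → W
n=31: reaches L-position 25 → W
n=32: reaches L-position 27 → W
n=33: reaches L-position 27 → W
n=34: reaches L-position 29 → W
n=35: reaches L-position 29 → W
n=36: reaches L-position 29 → W
n=37: only reaches 36(W), 32(W), 31(W), 30(W), all W → L
n=38: reaches L-position 37 → W
n=39: only reaches 38(W), 34(W), 33(W), 32(W), all W → L
n=40: reaches L-position 39 → W
n=41: only reaches 40(W), 36(W), 35(W), 34(W), all W → L
n=42: reaches L-position 41 → W
n=43: reaches L-position 37 → W
n=44: reaches L-position 39 → W
n=45: reaches L-position 39 → W
The losing starting values of n are exactly the entries labelled L in this table (12 of them).

1, 3, 5, 13, 15, 17, 25, 27, 29, 37, 39, 41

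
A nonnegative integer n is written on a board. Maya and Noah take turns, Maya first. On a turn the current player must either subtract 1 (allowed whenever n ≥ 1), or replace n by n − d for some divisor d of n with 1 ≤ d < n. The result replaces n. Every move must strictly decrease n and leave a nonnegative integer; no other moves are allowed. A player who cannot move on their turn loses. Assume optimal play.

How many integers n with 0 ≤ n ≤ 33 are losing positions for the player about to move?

17

Compute win/loss labels from the base case upward. A position with no move is L. Any other position is W if it can reach an L in one move, else L.
n=0: no move → L
n=1: can move to 0, which is L ⇒ W
n=2: the only move is to 1(W), a W ⇒ L
n=3: can move to 2, which is L ⇒ W
n=4: can move to 2, which is L ⇒ W
n=5: the only move is to 4(W), a W ⇒ L
n=6: can move to 5, which is L ⇒ W
n=7: the only move is to 6(W), a W ⇒ L
n=8: can move to 7, which is L ⇒ W
n=9: moves to 6(W), 8(W); every one is W ⇒ L
n=10: can move to 5, which is L ⇒ W
n=11: the only move is to 10(W), a W ⇒ L
n=12: can move to 9, which is L ⇒ W
n=13: the only move is to 12(W), a W ⇒ L
n=14: can move to 7, which is L ⇒ W
n=15: moves to 10(W), 12(W), 14(W); every one is W ⇒ L
n=16: can move to 15, which is L ⇒ W
n=17: the only move is to 16(W), a W ⇒ L
n=18: can move to 9, which is L ⇒ W
n=19: the only move is to 18(W), a W ⇒ L
n=20: can move to 15, which is L ⇒ W
n=21: moves to 14(W), 18(W), 20(W); every one is W ⇒ L
n=22: can move to 11, which is L ⇒ W
n=23: the only move is to 22(W), a W ⇒ L
n=24: can move to 21, which is L ⇒ W
n=25: moves to 20(W), 24(W); every one is W ⇒ L
n=26: can move to 13, which is L ⇒ W
n=27: moves to 18(W), 24(W), 26(W); every one is W ⇒ L
n=28: can move to 21, which is L ⇒ W
n=29: the only move is to 28(W), a W ⇒ L
n=30: can move to 15, which is L ⇒ W
n=31: the only move is to 30(W), a W ⇒ L
n=32: can move to 31, which is L ⇒ W
n=33: moves to 22(W), 30(W), 32(W); every one is W ⇒ L
L entries with 0 ≤ n ≤ 33: n = 0, 2, 5, 7, 9, 11, 13, 15, 17, 19, 21, 23, 25, 27, 29, 31, 33; that makes 17.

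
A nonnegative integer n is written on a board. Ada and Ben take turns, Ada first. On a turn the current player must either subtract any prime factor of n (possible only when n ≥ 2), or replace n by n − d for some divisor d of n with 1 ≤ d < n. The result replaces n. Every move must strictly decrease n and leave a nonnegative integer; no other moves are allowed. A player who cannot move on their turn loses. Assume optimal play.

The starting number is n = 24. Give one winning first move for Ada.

Move to 20.

Positions with no move are L. A position that does have a move is losing for the player to move precisely when every available move leads to a winning position for the opponent. Fill in the labels:
n=0: no move → L
n=1: no move → L
n=2: W (go to 0, an L position)
n=3: W (go to 0, an L position)
n=4: L (options 2(W), 3(W) are all W)
n=5: W (go to 0, an L position)
n=6: W (go to 4, an L position)
n=7: W (go to 0, an L position)
n=8: W (go to 4, an L position)
n=9: L (options 6(W), 8(W) are all W)
n=10: W (go to 9, an L position)
n=11: W (go to 0, an L position)
n=12: W (go to 9, an L position)
n=13: W (go to 0, an L position)
n=14: L (options 7(W), 12(W), 13(W) are all W)
n=15: W (go to 14, an L position)
n=16: W (go to 14, an L position)
n=17: W (go to 0, an L position)
n=18: W (go to 9, an L position)
n=19: W (go to 0, an L position)
n=20: L (options 10(W), 15(W), 16(W), 18(W), 19(W) are all W)
n=21: W (go to 14, an L position)
n=22: W (go to 20, an L position)
n=23: W (go to 0, an L position)
n=24: W (go to 20, an L position)
From 24, the L positions reachable in one move are: 20.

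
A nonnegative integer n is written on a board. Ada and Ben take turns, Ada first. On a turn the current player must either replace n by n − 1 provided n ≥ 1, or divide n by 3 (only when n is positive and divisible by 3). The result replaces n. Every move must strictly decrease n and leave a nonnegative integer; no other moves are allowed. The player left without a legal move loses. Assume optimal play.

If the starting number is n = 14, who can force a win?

Classify positions by backward induction: terminal positions (no move available) are L. From any other position, the mover wins iff some move reaches an L.
n=0: no move → L
n=1: reaches L-position 0 → W
n=2: only reaches 1(W), which is W → L
n=3: reaches L-position 2 → W
n=4: only reaches 3(W), which is W → L
n=5: reaches L-position 4 → W
n=6: reaches L-position 2 → W
n=7: only reaches 6(W), which is W → L
n=8: reaches L-position 7 → W
n=9: only reaches 3(W), 8(W), all W → L
n=10: reaches L-position 9 → W
n=11: only reaches 10(W), which is W → L
n=12: reaches L-position 4 → W
n=13: only reaches 12(W), which is W → L
n=14: reaches L-position 13 → W
The starting position 14 is W: Ada should move to 13, handing over an L position.

Ada wins.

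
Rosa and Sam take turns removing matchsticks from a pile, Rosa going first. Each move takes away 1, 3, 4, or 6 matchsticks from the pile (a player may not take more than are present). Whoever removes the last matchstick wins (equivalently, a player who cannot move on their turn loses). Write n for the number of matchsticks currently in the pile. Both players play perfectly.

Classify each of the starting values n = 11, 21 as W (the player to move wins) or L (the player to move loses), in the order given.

11: W, 21: L

Positions with no move are L. A position that does have a move is losing for the player to move precisely when every available move leads to a winning position for the opponent. Fill in the labels:
n=0: no move → L
n=1: →0(L), so W
n=2: →1(W) only, which is W, so L
n=3: →2(L), so W
n=4: →0(L), so W
n=5: →2(L), so W
n=6: →2(L), so W
n=7: →6(W), 4(W), 3(W), 1(W) — all W, so L
n=8: →7(L), so W
n=9: →8(W), 6(W), 5(W), 3(W) — all W, so L
n=10: →9(L), so W
n=11: →7(L), so W
n=12: →9(L), so W
n=13: →9(L), so W
n=14: →13(W), 11(W), 10(W), 8(W) — all W, so L
n=15: →14(L), so W
n=16: →15(W), 13(W), 12(W), 10(W) — all W, so L
n=17: →16(L), so W
n=18: →14(L), so W
n=19: →16(L), so W
n=20: →16(L), so W
n=21: →20(W), 18(W), 17(W), 15(W) — all W, so L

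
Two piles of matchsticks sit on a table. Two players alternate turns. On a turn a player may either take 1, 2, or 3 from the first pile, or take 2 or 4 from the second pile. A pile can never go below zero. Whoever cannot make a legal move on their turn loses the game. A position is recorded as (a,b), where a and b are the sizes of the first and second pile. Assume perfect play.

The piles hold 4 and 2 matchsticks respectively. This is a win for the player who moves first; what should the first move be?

Move to (1,2).

Build the W/L table. Terminal = L. A non-terminal position is W if it has a move to some L; otherwise it is L.
No move ever increases a pile, so every position that can arise here has a ≤ 4 and b ≤ 2; it is enough to label the cells with 0 ≤ a ≤ 4 and 0 ≤ b ≤ 2.
Every move lowers a or b (never raises either), so fill the grid row by row in increasing a, and left to right within a row: each cell's successors are then already labelled.
      b=0  b=1  b=2
a=0:    L    L    W
a=1:    W    W    L
a=2:    W    W    W
a=3:    W    W    W
a=4:    L    L    W
Cells with no legal move (terminal, hence L): (0,0), (0,1).
The remaining L cells, each justified by listing all of its moves:
(1,2): only reaches (0,2)(W), (1,0)(W), all W → L
(4,0): only reaches (3,0)(W), (2,0)(W), (1,0)(W), all W → L
(4,1): only reaches (3,1)(W), (2,1)(W), (1,1)(W), all W → L
Every other cell has at least one move into one of the L cells above, so it is W.
From (4,2), the L positions reachable in one move are: (1,2), (4,0). Any move reaching one of these is winning.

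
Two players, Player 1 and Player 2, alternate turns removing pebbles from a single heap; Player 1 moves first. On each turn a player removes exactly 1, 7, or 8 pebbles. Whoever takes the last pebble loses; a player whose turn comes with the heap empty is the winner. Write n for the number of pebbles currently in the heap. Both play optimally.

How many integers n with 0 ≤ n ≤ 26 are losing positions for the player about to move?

Work bottom-up. With no move the player to move wins. Otherwise the position is W if at least one move leads to an L position for the opponent, and L if every move leads to a W.
n=0: no move; the opponent has just taken the last pebble and therefore loses → W
n=1: the only move is to 0(W), a W ⇒ L
n=2: can move to 1, which is L ⇒ W
n=3: the only move is to 2(W), a W ⇒ L
n=4: can move to 3, which is L ⇒ W
n=5: the only move is to 4(W), a W ⇒ L
n=6: can move to 5, which is L ⇒ W
n=7: moves to 6(W), 0(W); every one is W ⇒ L
n=8: can move to 7, which is L ⇒ W
n=9: can move to 1, which is L ⇒ W
n=10: can move to 3, which is L ⇒ W
n=11: can move to 3, which is L ⇒ W
n=12: can move to 5, which is L ⇒ W
n=13: can move to 5, which is L ⇒ W
n=14: can move to 7, which is L ⇒ W
n=15: can move to 7, which is L ⇒ W
n=16: moves to 15(W), 9(W), 8(W); every one is W ⇒ L
n=17: can move to 16, which is L ⇒ W
n=18: moves to 17(W), 11(W), 10(W); every one is W ⇒ L
n=19: can move to 18, which is L ⇒ W
n=20: moves to 19(W), 13(W), 12(W); every one is W ⇒ L
n=21: can move to 20, which is L ⇒ W
n=22: moves to 21(W), 15(W), 14(W); every one is W ⇒ L
n=23: can move to 22, which is L ⇒ W
n=24: can move to 16, which is L ⇒ W
n=25: can move to 18, which is L ⇒ W
n=26: can move to 18, which is L ⇒ W
L entries with 0 ≤ n ≤ 26: n = 1, 3, 5, 7, 16, 18, 20, 22; that makes 8.

8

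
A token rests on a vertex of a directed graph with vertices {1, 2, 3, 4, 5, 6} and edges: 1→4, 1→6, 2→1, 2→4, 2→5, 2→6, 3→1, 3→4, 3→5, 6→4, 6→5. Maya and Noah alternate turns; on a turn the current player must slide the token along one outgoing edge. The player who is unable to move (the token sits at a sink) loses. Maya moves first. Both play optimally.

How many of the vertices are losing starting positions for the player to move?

Work bottom-up. With no move the player to move loses. Otherwise the position is W if at least one move leads to an L position for the opponent, and L if every move leads to a W.
Every edge goes from a vertex to one that appears earlier in the order 5, 4, 6, 1, 3, 2, so processing vertices in that order labels each vertex after all of its successors.
5: no outgoing edge → L
4: no outgoing edge → L
6: can move to 4, which is L ⇒ W
1: can move to 4, which is L ⇒ W
3: can move to 4, which is L ⇒ W
2: can move to 4, which is L ⇒ W
The L vertices are 4, 5; that is 2 in all.

2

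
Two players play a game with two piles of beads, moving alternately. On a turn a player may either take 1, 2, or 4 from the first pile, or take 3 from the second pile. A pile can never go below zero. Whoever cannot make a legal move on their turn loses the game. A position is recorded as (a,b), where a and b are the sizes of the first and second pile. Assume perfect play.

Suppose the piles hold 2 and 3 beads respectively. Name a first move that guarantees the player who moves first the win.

Move to (1,3).

Label each position W (a win for the player to move) or L (a loss). A position with no legal move is L; any other position is W exactly when some move reaches an L, and L when every move reaches a W.
No move ever increases a pile, so every position that can arise here has a ≤ 2 and b ≤ 3; it is enough to label the cells with 0 ≤ a ≤ 2 and 0 ≤ b ≤ 3.
Every move lowers a or b (never raises either), so fill the grid row by row in increasing a, and left to right within a row: each cell's successors are then already labelled.
      b=0  b=1  b=2  b=3
a=0:    L    L    L    W
a=1:    W    W    W    L
a=2:    W    W    W    W
Cells with no legal move (terminal, hence L): (0,0), (0,1), (0,2).
The remaining L cells, each justified by listing all of its moves:
(1,3): only reaches (0,3)(W), (1,0)(W), all W → L
Every other cell has at least one move into one of the L cells above, so it is W.
From (2,3), the L positions reachable in one move are: (1,3).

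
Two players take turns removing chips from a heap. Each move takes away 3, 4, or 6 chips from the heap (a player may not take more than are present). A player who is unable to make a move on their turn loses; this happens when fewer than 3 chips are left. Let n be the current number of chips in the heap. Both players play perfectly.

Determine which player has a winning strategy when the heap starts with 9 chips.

Label each position W (a win for the player to move) or L (a loss). A position with no legal move is L; any other position is W exactly when some move reaches an L, and L when every move reaches a W.
n=0: no move → L
n=1: no move → L
n=2: no move → L
n=3: reaches L-position 0 → W
n=4: reaches L-position 1 → W
n=5: reaches L-position 2 → W
n=6: reaches L-position 2 → W
n=7: reaches L-position 1 → W
n=8: reaches L-position 2 → W
n=9: only reaches 6(W), 5(W), 3(W), all W → L
The starting position 9 is L: whatever the player to move does, the opponent receives a W position.

The second player wins.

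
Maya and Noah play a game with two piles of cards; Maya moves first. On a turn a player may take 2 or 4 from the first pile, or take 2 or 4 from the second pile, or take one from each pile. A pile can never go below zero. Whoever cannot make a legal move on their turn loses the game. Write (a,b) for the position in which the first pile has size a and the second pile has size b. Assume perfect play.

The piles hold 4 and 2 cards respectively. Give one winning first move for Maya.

Move to (2,2).

Work bottom-up. With no move the player to move loses. Otherwise the position is W if at least one move leads to an L position for the opponent, and L if every move leads to a W.
No move ever increases a pile, so every position that can arise here has a ≤ 4 and b ≤ 2; it is enough to label the cells with 0 ≤ a ≤ 4 and 0 ≤ b ≤ 2.
Every move lowers a or b (never raises either), so fill the grid row by row in increasing a, and left to right within a row: each cell's successors are then already labelled.
      b=0  b=1  b=2
a=0:    L    L    W
a=1:    L    W    W
a=2:    W    W    L
a=3:    W    L    L
a=4:    W    W    W
Cells with no legal move (terminal, hence L): (0,0), (0,1), (1,0).
The remaining L cells, each justified by listing all of its moves:
(2,2): only reaches (0,2)(W), (2,0)(W), (1,1)(W), all W → L
(3,1): only reaches (1,1)(W), (2,0)(W), all W → L
(3,2): only reaches (1,2)(W), (3,0)(W), (2,1)(W), all W → L
Every other cell has at least one move into one of the L cells above, so it is W.
From (4,2), the L positions reachable in one move are: (2,2), (3,1). Any move reaching one of these is winning.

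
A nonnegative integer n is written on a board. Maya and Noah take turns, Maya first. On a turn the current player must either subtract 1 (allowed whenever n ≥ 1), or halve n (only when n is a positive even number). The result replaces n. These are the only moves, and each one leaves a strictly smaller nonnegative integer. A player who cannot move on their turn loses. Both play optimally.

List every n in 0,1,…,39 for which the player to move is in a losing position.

Work bottom-up. With no move the player to move loses. Otherwise the position is W if at least one move leads to an L position for the opponent, and L if every move leads to a W.
n=0: no move → L
n=1: W (go to 0, an L position)
n=2: L (sole option 1(W) is W)
n=3: W (go to 2, an L position)
n=4: W (go to 2, an L position)
n=5: L (sole option 4(W) is W)
n=6: W (go to 5, an L position)
n=7: L (sole option 6(W) is W)
n=8: W (go to 7, an L position)
n=9: L (sole option 8(W) is W)
n=10: W (go to 5, an L position)
n=11: L (sole option 10(W) is W)
n=12: W (go to 11, an L position)
n=13: L (sole option 12(W) is W)
n=14: W (go to 7, an L position)
n=15: L (sole option 14(W) is W)
n=16: W (go to 15, an L position)
n=17: L (sole option 16(W) is W)
n=18: W (go to 9, an L position)
n=19: L (sole option 18(W) is W)
n=20: W (go to 19, an L position)
n=21: L (sole option 20(W) is W)
n=22: W (go to 11, an L position)
n=23: L (sole option 22(W) is W)
n=24: W (go to 23, an L position)
n=25: L (sole option 24(W) is W)
n=26: W (go to 13, an L position)
n=27: L (sole option 26(W) is W)
n=28: W (go to 27, an L position)
n=29: L (sole option 28(W) is W)
n=30: W (go to 15, an L position)
n=31: L (sole option 30(W) is W)
n=32: W (go to 31, an L position)
n=33: L (sole option 32(W) is W)
n=34: W (go to 17, an L position)
n=35: L (sole option 34(W) is W)
n=36: W (go to 35, an L position)
n=37: L (sole option 36(W) is W)
n=38: W (go to 19, an L position)
n=39: L (sole option 38(W) is W)
The losing starting values of n are exactly the entries labelled L in this table (20 of them).

0, 2, 5, 7, 9, 11, 13, 15, 17, 19, 21, 23, 25, 27, 29, 31, 33, 35, 37, 39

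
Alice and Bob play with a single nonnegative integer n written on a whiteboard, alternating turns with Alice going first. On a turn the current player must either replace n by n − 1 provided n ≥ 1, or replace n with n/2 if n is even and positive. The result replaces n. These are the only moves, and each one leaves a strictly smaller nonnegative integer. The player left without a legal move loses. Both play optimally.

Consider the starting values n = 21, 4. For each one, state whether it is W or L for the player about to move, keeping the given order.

21: L, 4: W

Label each position W (a win for the player to move) or L (a loss). A position with no legal move is L; any other position is W exactly when some move reaches an L, and L when every move reaches a W.
n=0: no move → L
n=1: can move to 0, which is L ⇒ W
n=2: the only move is to 1(W), a W ⇒ L
n=3: can move to 2, which is L ⇒ W
n=4: can move to 2, which is L ⇒ W
n=5: the only move is to 4(W), a W ⇒ L
n=6: can move to 5, which is L ⇒ W
n=7: the only move is to 6(W), a W ⇒ L
n=8: can move to 7, which is L ⇒ W
n=9: the only move is to 8(W), a W ⇒ L
n=10: can move to 5, which is L ⇒ W
n=11: the only move is to 10(W), a W ⇒ L
n=12: can move to 11, which is L ⇒ W
n=13: the only move is to 12(W), a W ⇒ L
n=14: can move to 7, which is L ⇒ W
n=15: the only move is to 14(W), a W ⇒ L
n=16: can move to 15, which is L ⇒ W
n=17: the only move is to 16(W), a W ⇒ L
n=18: can move to 9, which is L ⇒ W
n=19: the only move is to 18(W), a W ⇒ L
n=20: can move to 19, which is L ⇒ W
n=21: the only move is to 20(W), a W ⇒ L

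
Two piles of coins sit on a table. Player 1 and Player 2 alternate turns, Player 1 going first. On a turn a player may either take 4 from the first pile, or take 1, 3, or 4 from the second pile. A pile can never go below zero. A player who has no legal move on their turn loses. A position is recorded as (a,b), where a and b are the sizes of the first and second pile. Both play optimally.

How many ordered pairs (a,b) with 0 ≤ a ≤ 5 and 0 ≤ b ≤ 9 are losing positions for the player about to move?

Work bottom-up. With no move the player to move loses. Otherwise the position is W if at least one move leads to an L position for the opponent, and L if every move leads to a W.
Every move lowers a or b (never raises either), so fill the grid row by row in increasing a, and left to right within a row: each cell's successors are then already labelled.
      b=0  b=1  b=2  b=3  b=4  b=5  b=6  b=7  b=8  b=9
a=0:    L    W    L    W    W    W    W    L    W    L
a=1:    L    W    L    W    W    W    W    L    W    L
a=2:    L    W    L    W    W    W    W    L    W    L
a=3:    L    W    L    W    W    W    W    L    W    L
a=4:    W    L    W    L    W    W    W    W    L    W
a=5:    W    L    W    L    W    W    W    W    L    W
Cells with no legal move (terminal, hence L): (0,0), (1,0), (2,0), (3,0).
The remaining L cells, each justified by listing all of its moves:
(0,2): only reaches (0,1)(W), which is W → L
(0,7): only reaches (0,6)(W), (0,4)(W), (0,3)(W), all W → L
(0,9): only reaches (0,8)(W), (0,6)(W), (0,5)(W), all W → L
(1,2): only reaches (1,1)(W), which is W → L
(1,7): only reaches (1,6)(W), (1,4)(W), (1,3)(W), all W → L
(1,9): only reaches (1,8)(W), (1,6)(W), (1,5)(W), all W → L
(2,2): only reaches (2,1)(W), which is W → L
(2,7): only reaches (2,6)(W), (2,4)(W), (2,3)(W), all W → L
(2,9): only reaches (2,8)(W), (2,6)(W), (2,5)(W), all W → L
(3,2): only reaches (3,1)(W), which is W → L
(3,7): only reaches (3,6)(W), (3,4)(W), (3,3)(W), all W → L
(3,9): only reaches (3,8)(W), (3,6)(W), (3,5)(W), all W → L
(4,1): only reaches (0,1)(W), (4,0)(W), all W → L
(4,3): only reaches (0,3)(W), (4,2)(W), (4,0)(W), all W → L
(4,8): only reaches (0,8)(W), (4,7)(W), (4,5)(W), (4,4)(W), all W → L
(5,1): only reaches (1,1)(W), (5,0)(W), all W → L
(5,3): only reaches (1,3)(W), (5,2)(W), (5,0)(W), all W → L
(5,8): only reaches (1,8)(W), (5,7)(W), (5,5)(W), (5,4)(W), all W → L
Every other cell has at least one move into one of the L cells above, so it is W.
L cells per row: a=0: 4, a=1: 4, a=2: 4, a=3: 4, a=4: 3, a=5: 3; total 22.

22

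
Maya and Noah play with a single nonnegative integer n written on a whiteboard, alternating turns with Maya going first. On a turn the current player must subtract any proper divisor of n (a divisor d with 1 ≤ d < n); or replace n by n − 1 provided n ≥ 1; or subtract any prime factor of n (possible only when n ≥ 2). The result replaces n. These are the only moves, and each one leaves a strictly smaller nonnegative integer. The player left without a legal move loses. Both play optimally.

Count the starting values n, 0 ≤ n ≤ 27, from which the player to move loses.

Work bottom-up. With no move the player to move loses. Otherwise the position is W if at least one move leads to an L position for the opponent, and L if every move leads to a W.
n=0: no move → L
n=1: →0(L), so W
n=2: →0(L), so W
n=3: →0(L), so W
n=4: →2(W), 3(W) — all W, so L
n=5: →0(L), so W
n=6: →4(L), so W
n=7: →0(L), so W
n=8: →4(L), so W
n=9: →6(W), 8(W) — all W, so L
n=10: →9(L), so W
n=11: →0(L), so W
n=12: →9(L), so W
n=13: →0(L), so W
n=14: →7(W), 12(W), 13(W) — all W, so L
n=15: →14(L), so W
n=16: →14(L), so W
n=17: →0(L), so W
n=18: →9(L), so W
n=19: →0(L), so W
n=20: →10(W), 15(W), 16(W), 18(W), 19(W) — all W, so L
n=21: →14(L), so W
n=22: →20(L), so W
n=23: →0(L), so W
n=24: →20(L), so W
n=25: →20(L), so W
n=26: →13(W), 24(W), 25(W) — all W, so L
n=27: →26(L), so W
L entries with 0 ≤ n ≤ 27: n = 0, 4, 9, 14, 20, 26; that makes 6.

6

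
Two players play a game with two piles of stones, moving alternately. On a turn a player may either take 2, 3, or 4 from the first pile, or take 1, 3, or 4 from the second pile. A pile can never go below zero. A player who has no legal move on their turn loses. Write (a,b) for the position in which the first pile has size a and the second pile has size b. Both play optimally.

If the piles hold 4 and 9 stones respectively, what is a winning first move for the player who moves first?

Move to (1,9).

Work bottom-up. With no move the player to move loses. Otherwise the position is W if at least one move leads to an L position for the opponent, and L if every move leads to a W.
No move ever increases a pile, so every position that can arise here has a ≤ 4 and b ≤ 9; it is enough to label the cells with 0 ≤ a ≤ 4 and 0 ≤ b ≤ 9.
Every move lowers a or b (never raises either), so fill the grid row by row in increasing a, and left to right within a row: each cell's successors are then already labelled.
      b=0  b=1  b=2  b=3  b=4  b=5  b=6  b=7  b=8  b=9
a=0:    L    W    L    W    W    W    W    L    W    L
a=1:    L    W    L    W    W    W    W    L    W    L
a=2:    W    L    W    L    W    W    W    W    L    W
a=3:    W    L    W    L    W    W    W    W    L    W
a=4:    W    W    W    W    L    W    L    W    W    W
Cells with no legal move (terminal, hence L): (0,0), (1,0).
The remaining L cells, each justified by listing all of its moves:
(0,2): the only move is to (0,1)(W), a W ⇒ L
(0,7): moves to (0,6)(W), (0,4)(W), (0,3)(W); every one is W ⇒ L
(0,9): moves to (0,8)(W), (0,6)(W), (0,5)(W); every one is W ⇒ L
(1,2): the only move is to (1,1)(W), a W ⇒ L
(1,7): moves to (1,6)(W), (1,4)(W), (1,3)(W); every one is W ⇒ L
(1,9): moves to (1,8)(W), (1,6)(W), (1,5)(W); every one is W ⇒ L
(2,1): moves to (0,1)(W), (2,0)(W); every one is W ⇒ L
(2,3): moves to (0,3)(W), (2,2)(W), (2,0)(W); every one is W ⇒ L
(2,8): moves to (0,8)(W), (2,7)(W), (2,5)(W), (2,4)(W); every one is W ⇒ L
(3,1): moves to (1,1)(W), (0,1)(W), (3,0)(W); every one is W ⇒ L
(3,3): moves to (1,3)(W), (0,3)(W), (3,2)(W), (3,0)(W); every one is W ⇒ L
(3,8): moves to (1,8)(W), (0,8)(W), (3,7)(W), (3,5)(W), (3,4)(W); every one is W ⇒ L
(4,4): moves to (2,4)(W), (1,4)(W), (0,4)(W), (4,3)(W), (4,1)(W), (4,0)(W); every one is W ⇒ L
(4,6): moves to (2,6)(W), (1,6)(W), (0,6)(W), (4,5)(W), (4,3)(W), (4,2)(W); every one is W ⇒ L
Every other cell has at least one move into one of the L cells above, so it is W.
From (4,9), the L positions reachable in one move are: (1,9), (0,9), (4,6). Any move reaching one of these is winning.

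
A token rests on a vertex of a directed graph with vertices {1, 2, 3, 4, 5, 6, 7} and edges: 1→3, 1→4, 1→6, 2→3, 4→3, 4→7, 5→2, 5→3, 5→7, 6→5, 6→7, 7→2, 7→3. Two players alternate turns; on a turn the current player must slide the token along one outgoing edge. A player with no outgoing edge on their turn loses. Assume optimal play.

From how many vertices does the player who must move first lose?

Use the standard recursion: the mover loses at a terminal position; elsewhere, the mover wins exactly when some move hands the opponent an L position.
Every edge goes from a vertex to one that appears earlier in the order 3, 2, 7, 5, 6, 4, 1, so processing vertices in that order labels each vertex after all of its successors.
3: no outgoing edge → L
2: reaches L-position 3 → W
7: reaches L-position 3 → W
5: reaches L-position 3 → W
6: only reaches 5(W), 7(W), all W → L
4: reaches L-position 3 → W
1: reaches L-position 6 → W
The L vertices are 3, 6; that is 2 in all.

2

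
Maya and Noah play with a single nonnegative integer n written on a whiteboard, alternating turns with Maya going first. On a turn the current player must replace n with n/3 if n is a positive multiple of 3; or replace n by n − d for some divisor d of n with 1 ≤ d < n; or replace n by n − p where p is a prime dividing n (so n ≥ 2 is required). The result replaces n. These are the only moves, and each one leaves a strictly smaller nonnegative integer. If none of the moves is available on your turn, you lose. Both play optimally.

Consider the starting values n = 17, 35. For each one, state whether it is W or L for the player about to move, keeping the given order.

17: W, 35: L

Compute win/loss labels from the base case upward. A position with no move is L. Any other position is W if it can reach an L in one move, else L.
n=0: no move → L
n=1: no move → L
n=2: can move to 0, which is L ⇒ W
n=3: can move to 0, which is L ⇒ W
n=4: moves to 2(W), 3(W); every one is W ⇒ L
n=5: can move to 0, which is L ⇒ W
n=6: can move to 4, which is L ⇒ W
n=7: can move to 0, which is L ⇒ W
n=8: can move to 4, which is L ⇒ W
n=9: moves to 3(W), 6(W), 8(W); every one is W ⇒ L
n=10: can move to 9, which is L ⇒ W
n=11: can move to 0, which is L ⇒ W
n=12: can move to 4, which is L ⇒ W
n=13: can move to 0, which is L ⇒ W
n=14: moves to 7(W), 12(W), 13(W); every one is W ⇒ L
n=15: can move to 14, which is L ⇒ W
n=16: can move to 14, which is L ⇒ W
n=17: can move to 0, which is L ⇒ W
n=18: can move to 9, which is L ⇒ W
n=19: can move to 0, which is L ⇒ W
n=20: moves to 10(W), 15(W), 16(W), 18(W), 19(W); every one is W ⇒ L
n=21: can move to 14, which is L ⇒ W
n=22: can move to 20, which is L ⇒ W
n=23: can move to 0, which is L ⇒ W
n=24: can move to 20, which is L ⇒ W
n=25: can move to 20, which is L ⇒ W
n=26: moves to 13(W), 24(W), 25(W); every one is W ⇒ L
n=27: can move to 9, which is L ⇒ W
n=28: can move to 14, which is L ⇒ W
n=29: can move to 0, which is L ⇒ W
n=30: can move to 20, which is L ⇒ W
n=31: can move to 0, which is L ⇒ W
n=32: moves to 16(W), 24(W), 28(W), 30(W), 31(W); every one is W ⇒ L
n=33: can move to 32, which is L ⇒ W
n=34: can move to 32, which is L ⇒ W
n=35: moves to 28(W), 30(W), 34(W); every one is W ⇒ L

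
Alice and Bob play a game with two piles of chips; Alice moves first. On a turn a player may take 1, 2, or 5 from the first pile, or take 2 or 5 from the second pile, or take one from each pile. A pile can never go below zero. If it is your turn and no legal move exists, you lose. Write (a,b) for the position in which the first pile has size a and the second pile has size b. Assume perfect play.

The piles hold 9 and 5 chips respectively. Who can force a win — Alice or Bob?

Alice wins.

Positions with no move are L. A position that does have a move is losing for the player to move precisely when every available move leads to a winning position for the opponent. Fill in the labels:
No move ever increases a pile, so every position that can arise here has a ≤ 9 and b ≤ 5; it is enough to label the cells with 0 ≤ a ≤ 9 and 0 ≤ b ≤ 5.
Every move lowers a or b (never raises either), so fill the grid row by row in increasing a, and left to right within a row: each cell's successors are then already labelled.
      b=0  b=1  b=2  b=3  b=4  b=5
a=0:    L    L    W    W    L    W
a=1:    W    W    W    L    W    W
a=2:    W    W    L    W    W    L
a=3:    L    L    W    W    L    W
a=4:    W    W    W    L    W    W
a=5:    W    W    L    W    W    L
a=6:    L    L    W    W    L    W
a=7:    W    W    W    L    W    W
a=8:    W    W    L    W    W    L
a=9:    L    L    W    W    L    W
Cells with no legal move (terminal, hence L): (0,0), (0,1).
The remaining L cells, each justified by listing all of its moves:
(0,4): only reaches (0,2)(W), which is W → L
(1,3): only reaches (0,3)(W), (1,1)(W), (0,2)(W), all W → L
(2,2): only reaches (1,2)(W), (0,2)(W), (2,0)(W), (1,1)(W), all W → L
(2,5): only reaches (1,5)(W), (0,5)(W), (2,3)(W), (2,0)(W), (1,4)(W), all W → L
(3,0): only reaches (2,0)(W), (1,0)(W), all W → L
(3,1): only reaches (2,1)(W), (1,1)(W), (2,0)(W), all W → L
(3,4): only reaches (2,4)(W), (1,4)(W), (3,2)(W), (2,3)(W), all W → L
(4,3): only reaches (3,3)(W), (2,3)(W), (4,1)(W), (3,2)(W), all W → L
(5,2): only reaches (4,2)(W), (3,2)(W), (0,2)(W), (5,0)(W), (4,1)(W), all W → L
(5,5): only reaches (4,5)(W), (3,5)(W), (0,5)(W), (5,3)(W), (5,0)(W), (4,4)(W), all W → L
(6,0): only reaches (5,0)(W), (4,0)(W), (1,0)(W), all W → L
(6,1): only reaches (5,1)(W), (4,1)(W), (1,1)(W), (5,0)(W), all W → L
(6,4): only reaches (5,4)(W), (4,4)(W), (1,4)(W), (6,2)(W), (5,3)(W), all W → L
(7,3): only reaches (6,3)(W), (5,3)(W), (2,3)(W), (7,1)(W), (6,2)(W), all W → L
(8,2): only reaches (7,2)(W), (6,2)(W), (3,2)(W), (8,0)(W), (7,1)(W), all W → L
(8,5): only reaches (7,5)(W), (6,5)(W), (3,5)(W), (8,3)(W), (8,0)(W), (7,4)(W), all W → L
(9,0): only reaches (8,0)(W), (7,0)(W), (4,0)(W), all W → L
(9,1): only reaches (8,1)(W), (7,1)(W), (4,1)(W), (8,0)(W), all W → L
(9,4): only reaches (8,4)(W), (7,4)(W), (4,4)(W), (9,2)(W), (8,3)(W), all W → L
Every other cell has at least one move into one of the L cells above, so it is W.
From (9,5) Alice can move to (8,5), reaching an L position.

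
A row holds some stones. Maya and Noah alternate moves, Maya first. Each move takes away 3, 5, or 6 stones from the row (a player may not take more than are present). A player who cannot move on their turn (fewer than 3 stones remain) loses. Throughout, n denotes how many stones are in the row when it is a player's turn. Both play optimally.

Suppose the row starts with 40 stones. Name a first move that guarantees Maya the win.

Classify positions by backward induction: terminal positions (no move available) are L. From any other position, the mover wins iff some move reaches an L.
n=0: no move → L
n=1: no move → L
n=2: no move → L
n=3: →0(L), so W
n=4: →1(L), so W
n=5: →2(L), so W
n=6: →1(L), so W
n=7: →2(L), so W
n=8: →2(L), so W
n=9: →6(W), 4(W), 3(W) — all W, so L
n=10: →7(W), 5(W), 4(W) — all W, so L
n=11: →8(W), 6(W), 5(W) — all W, so L
n=12: →9(L), so W
n=13: →10(L), so W
n=14: →11(L), so W
n=15: →10(L), so W
n=16: →11(L), so W
n=17: →11(L), so W
n=18: →15(W), 13(W), 12(W) — all W, so L
n=19: →16(W), 14(W), 13(W) — all W, so L
n=20: →17(W), 15(W), 14(W) — all W, so L
n=21: →18(L), so W
n=22: →19(L), so W
n=23: →20(L), so W
n=24: →19(L), so W
n=25: →20(L), so W
n=26: →20(L), so W
n=27: →24(W), 22(W), 21(W) — all W, so L
n=28: →25(W), 23(W), 22(W) — all W, so L
n=29: →26(W), 24(W), 23(W) — all W, so L
n=30: →27(L), so W
n=31: →28(L), so W
n=32: →29(L), so W
n=33: →28(L), so W
n=34: →29(L), so W
n=35: →29(L), so W
n=36: →33(W), 31(W), 30(W) — all W, so L
n=37: →34(W), 32(W), 31(W) — all W, so L
n=38: →35(W), 33(W), 32(W) — all W, so L
n=39: →36(L), so W
n=40: →37(L), so W
From 40, the L positions reachable in one move are: 37.

Remove 3, leaving 37.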